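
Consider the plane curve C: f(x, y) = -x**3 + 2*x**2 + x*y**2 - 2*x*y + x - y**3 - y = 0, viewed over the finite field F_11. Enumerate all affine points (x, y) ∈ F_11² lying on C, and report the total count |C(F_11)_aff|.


Affine F_11-points: {(0, 0), (2, 3), (3, 1), (4, 6), (5, 1), (9, 3), (10, 5)}; count = 7.

For each of the 121 pairs (x, y) ∈ F_11², evaluate f(x, y) mod 11. Record the zeros.
  x = 0: [0↦0, 1↦9, 2↦1, 3↦3, 4↦9, 5↦2, 6↦9, 7↦2, 8↦8, 9↦10, 10↦2]  zeros at y ∈ {0}
  x = 1: [0↦2, 1↦10, 2↦3, 3↦8, 4↦8, 5↦8, 6↦2, 7↦6, 8↦3, 9↦9, 10↦7]  zeros at y ∈ ∅
  x = 2: [0↦2, 1↦9, 2↦3, 3↦0, 4↦5, 5↦1, 6↦4, 7↦8, 8↦7, 9↦6, 10↦10]  zeros at y ∈ {3}
  x = 3: [0↦5, 1↦0, 2↦6, 3↦6, 4↦5, 5↦8, 6↦9, 7↦2, 8↦3, 9↦6, 10↦5]  zeros at y ∈ {1}
  x = 4: [0↦5, 1↦10, 2↦6, 3↦9, 4↦2, 5↦1, 6↦0, 7↦4, 8↦7, 9↦3, 10↦8]  zeros at y ∈ {6}
  x = 5: [0↦7, 1↦0, 2↦8, 3↦3, 4↦1, 5↦7, 6↦4, 7↦8, 8↦2, 9↦2, 10↦2]  zeros at y ∈ {1}
  x = 6: [0↦5, 1↦8, 2↦6, 3↦4, 4↦7, 5↦9, 6↦4, 7↦8, 8↦4, 9↦8, 10↦3]  zeros at y ∈ ∅
  x = 7: [0↦4, 1↦6, 2↦5, 3↦6, 4↦3, 5↦1, 6↦5, 7↦9, 8↦7, 9↦4, 10↦5]  zeros at y ∈ ∅
  x = 8: [0↦9, 1↦10, 2↦10, 3↦3, 4↦5, 5↦10, 6↦1, 7↦5, 8↦5, 9↦6, 10↦2]  zeros at y ∈ ∅
  x = 9: [0↦3, 1↦3, 2↦4, 3↦0, 4↦7, 5↦8, 6↦8, 7↦1, 8↦3, 9↦8, 10↦10]  zeros at y ∈ {3}
  x = 10: [0↦2, 1↦1, 2↦3, 3↦2, 4↦3, 5↦0, 6↦9, 7↦2, 8↦6, 9↦4, 10↦1]  zeros at y ∈ {5}
Collecting zeros: affine points = {(0, 0), (2, 3), (3, 1), (4, 6), (5, 1), (9, 3), (10, 5)}.
Total count |C(F_11)_aff| = 7.


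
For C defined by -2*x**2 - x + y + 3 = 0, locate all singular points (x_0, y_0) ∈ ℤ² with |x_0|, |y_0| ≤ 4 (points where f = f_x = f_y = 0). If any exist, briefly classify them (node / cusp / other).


No singular points in the scanned grid; C is smooth there.

Compute partial derivatives:
  f_x = -4*x - 1.
  f_y = 1.
f_y = 1 is a nonzero constant, so f_y never vanishes: no point (x, y) can satisfy f = f_x = f_y = 0. In particular no (x, y) ∈ {−4, ..., 4}² is singular; the curve is smooth.


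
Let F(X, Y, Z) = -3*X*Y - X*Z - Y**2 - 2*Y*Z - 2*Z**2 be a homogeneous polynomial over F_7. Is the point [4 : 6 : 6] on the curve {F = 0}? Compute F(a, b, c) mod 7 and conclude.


F(4,6,6) ≡ 4 (mod 7); P is NOT on the curve.

Evaluate F(4, 6, 6) term-by-term (mod 7).
  -3*X*Y ↦ -3·4·6·1 = -72
  -X*Z ↦ -1·4·1·6 = -24
  -Y**2 ↦ -1·1·36·1 = -36
  -2*Y*Z ↦ -2·1·6·6 = -72
  -2*Z**2 ↦ -2·1·1·36 = -72
Sum: F(4, 6, 6) = (-72) + (-24) + (-36) + (-72) + (-72) = -276.
Reducing mod 7: -276 ≡ 4 (mod 7).
Since F(a, b, c) ≡ 4 ≠ 0 (mod 7), P does NOT lie on the curve.


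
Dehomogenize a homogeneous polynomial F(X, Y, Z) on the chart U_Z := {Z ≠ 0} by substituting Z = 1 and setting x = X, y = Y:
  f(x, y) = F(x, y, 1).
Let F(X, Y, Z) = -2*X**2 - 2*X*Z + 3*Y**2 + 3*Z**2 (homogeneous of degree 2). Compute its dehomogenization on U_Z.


f(x, y) = -2*x**2 - 2*x + 3*y**2 + 3

On U_Z we set Z = 1. Each monomial c·X^i·Y^j·Z^k in F becomes c·x^i·y^j·1^k = c·x^i·y^j.
Substituting Z = 1: F(X, Y, 1) = -2*x**2 - 2*x + 3*y**2 + 3.
Note: deg(f) ≤ deg(F) = 2; strict inequality happens when F is divisible by Z (lost terms).


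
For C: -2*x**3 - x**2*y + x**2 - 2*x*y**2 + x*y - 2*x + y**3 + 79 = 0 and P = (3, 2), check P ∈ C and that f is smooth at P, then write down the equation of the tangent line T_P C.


Tangent line at P: -68*x - 18*y + 240 = 0.

Step 1: f(3, 2) = 0, so P lies on C.
Step 2: partial derivatives
  f_x(x, y) = -6*x**2 - 2*x*y + 2*x - 2*y**2 + y - 2, f_y(x, y) = -x**2 - 4*x*y + x + 3*y**2.
  f_x(P) = -68, f_y(P) = -18 (gradient nonzero, so P is smooth).
Step 3: tangent line at P: -68·(x − 3) + -18·(y − 2) = 0.
Expanding: -68*x - 18*y + 240 = 0.


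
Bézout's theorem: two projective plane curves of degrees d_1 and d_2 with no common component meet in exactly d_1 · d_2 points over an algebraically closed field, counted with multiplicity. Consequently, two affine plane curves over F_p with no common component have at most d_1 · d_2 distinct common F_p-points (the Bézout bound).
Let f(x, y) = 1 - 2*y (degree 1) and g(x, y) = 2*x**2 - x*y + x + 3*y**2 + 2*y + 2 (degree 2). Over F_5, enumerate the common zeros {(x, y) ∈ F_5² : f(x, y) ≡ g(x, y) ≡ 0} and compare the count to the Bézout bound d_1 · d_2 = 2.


Common zeros: {(0, 3), (1, 3)}; count = 2; Bézout bound = 2.

deg(f) = 1, deg(g) = 2, so Bézout bound = 2.
Scan x ∈ F_5. For each x, list the y ∈ F_5 with f(x, y) ≡ 0 and those with g(x, y) ≡ 0 (mod 5); the common zeros in that column are the intersection.
  x = 0: f ≡ 0 at y ∈ {3}; g ≡ 0 at y ∈ {3}; common: {3}.
  x = 1: f ≡ 0 at y ∈ {3}; g ≡ 0 at y ∈ {0, 3}; common: {3}.
  x = 2: f ≡ 0 at y ∈ {3}; g ≡ 0 at y ∈ {1, 4}; common: ∅.
  x = 3: f ≡ 0 at y ∈ {3}; g ≡ 0 at y ∈ {1}; common: ∅.
  x = 4: f ≡ 0 at y ∈ {3}; g ≡ 0 at y ∈ ∅; common: ∅.
Collecting: common zeros = {(0, 3), (1, 3)}, so the count is 2.
Comparison with the Bézout bound: 2 ≤ 2 = deg(f)·deg(g), as expected for curves with no common component (the bound is attained).


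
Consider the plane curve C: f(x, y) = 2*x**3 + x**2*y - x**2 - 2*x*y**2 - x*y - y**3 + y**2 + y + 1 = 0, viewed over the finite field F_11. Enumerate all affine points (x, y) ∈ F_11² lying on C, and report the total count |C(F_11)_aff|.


Affine F_11-points: {(0, 7), (0, 9), (1, 5), (3, 6), (4, 4), (6, 2), (7, 0), (7, 10), (8, 8)}; count = 9.

For each of the 121 pairs (x, y) ∈ F_11², evaluate f(x, y) mod 11. Record the zeros.
  x = 0: [0↦1, 1↦2, 2↦10, 3↦8, 4↦1, 5↦5, 6↦3, 7↦0, 8↦1, 9↦0, 10↦2]  zeros at y ∈ {7, 9}
  x = 1: [0↦2, 1↦1, 2↦3, 3↦2, 4↦3, 5↦0, 6↦9, 7↦2, 8↦6, 9↦4, 10↦1]  zeros at y ∈ {5}
  x = 2: [0↦2, 1↦1, 2↦10, 3↦1, 4↦1, 5↦4, 6↦4, 7↦6, 8↦4, 9↦3, 10↦8]  zeros at y ∈ ∅
  x = 3: [0↦2, 1↦3, 2↦10, 3↦6, 4↦7, 5↦7, 6↦0, 7↦2, 8↦7, 9↦9, 10↦2]  zeros at y ∈ {6}
  x = 4: [0↦3, 1↦8, 2↦4, 3↦7, 4↦0, 5↦10, 6↦9, 7↦2, 8↦5, 9↦1, 10↦6]  zeros at y ∈ {4}
  x = 5: [0↦6, 1↦6, 2↦4, 3↦5, 4↦3, 5↦3, 6↦10, 7↦7, 8↦10, 9↦2, 10↦10]  zeros at y ∈ ∅
  x = 6: [0↦1, 1↦9, 2↦0, 3↦1, 4↦6, 5↦9, 6↦4, 7↦7, 8↦1, 9↦2, 10↦4]  zeros at y ∈ {2}
  x = 7: [0↦0, 1↦7, 2↦4, 3↦7, 4↦10, 5↦7, 6↦3, 7↦3, 8↦1, 9↦2, 10↦0]  zeros at y ∈ {0, 10}
  x = 8: [0↦4, 1↦1, 2↦6, 3↦2, 4↦5, 5↦9, 6↦8, 7↦7, 8↦0, 9↦3, 10↦10]  zeros at y ∈ {8}
  x = 9: [0↦3, 1↦3, 2↦7, 3↦9, 4↦3, 5↦5, 6↦9, 7↦9, 8↦10, 9↦6, 10↦2]  zeros at y ∈ ∅
  x = 10: [0↦9, 1↦3, 2↦8, 3↦7, 4↦5, 5↦7, 6↦7, 7↦10, 8↦10, 9↦1, 10↦10]  zeros at y ∈ ∅
Collecting zeros: affine points = {(0, 7), (0, 9), (1, 5), (3, 6), (4, 4), (6, 2), (7, 0), (7, 10), (8, 8)}.
Total count |C(F_11)_aff| = 9.


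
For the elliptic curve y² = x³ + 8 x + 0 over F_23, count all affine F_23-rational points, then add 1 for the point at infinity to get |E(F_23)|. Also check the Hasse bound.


Affine points = {(0, 0), (1, 3), (1, 20), (2, 1), (2, 22), (4, 2), (4, 21), (5, 2), (5, 21), (7, 10), (7, 13), (8, 1), (8, 22), (11, 4), (11, 19), (13, 1), (13, 22), (14, 2), (14, 21), (17, 9), (17, 14), (20, 8), (20, 15)}; affine count = 23; |E(F_23)| = 24.

Discriminant check: Δ ∝ 4a³ + 27b² = 4·8³ + 27·0² = 4·512 + 27·0 ≡ 1 (mod 23). Nonzero ⇒ E is nonsingular.
For each x ∈ F_23, compute rhs = x³ + 8·x + 0 mod 23, then count y ∈ F_23 with y² ≡ rhs.
  x = 0: rhs = 0, matching y values: 0 (1 points).
  x = 1: rhs = 9, matching y values: 3, 20 (2 points).
  x = 2: rhs = 1, matching y values: 1, 22 (2 points).
  x = 3: rhs = 5, matching y values: none (0 points).
  x = 4: rhs = 4, matching y values: 2, 21 (2 points).
  x = 5: rhs = 4, matching y values: 2, 21 (2 points).
  x = 6: rhs = 11, matching y values: none (0 points).
  x = 7: rhs = 8, matching y values: 10, 13 (2 points).
  x = 8: rhs = 1, matching y values: 1, 22 (2 points).
  x = 9: rhs = 19, matching y values: none (0 points).
  x = 10: rhs = 22, matching y values: none (0 points).
  x = 11: rhs = 16, matching y values: 4, 19 (2 points).
  x = 12: rhs = 7, matching y values: none (0 points).
  x = 13: rhs = 1, matching y values: 1, 22 (2 points).
  x = 14: rhs = 4, matching y values: 2, 21 (2 points).
  x = 15: rhs = 22, matching y values: none (0 points).
  x = 16: rhs = 15, matching y values: none (0 points).
  x = 17: rhs = 12, matching y values: 9, 14 (2 points).
  x = 18: rhs = 19, matching y values: none (0 points).
  x = 19: rhs = 19, matching y values: none (0 points).
  x = 20: rhs = 18, matching y values: 8, 15 (2 points).
  x = 21: rhs = 22, matching y values: none (0 points).
  x = 22: rhs = 14, matching y values: none (0 points).
Total affine count: 23.
Full point count |E(F_23)| = 23 + 1 = 24.
Hasse bound: |24 − (23+1)| = |0| = 0 ≤ 2√23 ≈ 9.5917 ✓.


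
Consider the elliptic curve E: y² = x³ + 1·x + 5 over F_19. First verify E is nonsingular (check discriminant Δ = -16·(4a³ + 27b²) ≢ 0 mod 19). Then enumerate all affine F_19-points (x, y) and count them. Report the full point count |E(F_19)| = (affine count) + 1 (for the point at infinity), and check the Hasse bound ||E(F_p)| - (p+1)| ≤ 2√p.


Affine points = {(0, 9), (0, 10), (1, 8), (1, 11), (3, 4), (3, 15), (4, 4), (4, 15), (11, 6), (11, 13), (12, 4), (12, 15), (13, 7), (13, 12)}; affine count = 14; |E(F_19)| = 15.

Discriminant check: Δ ∝ 4a³ + 27b² = 4·1³ + 27·5² = 4·1 + 27·25 ≡ 14 (mod 19). Nonzero ⇒ E is nonsingular.
For each x ∈ F_19, compute rhs = x³ + 1·x + 5 mod 19, then count y ∈ F_19 with y² ≡ rhs.
  x = 0: rhs = 5, matching y values: 9, 10 (2 points).
  x = 1: rhs = 7, matching y values: 8, 11 (2 points).
  x = 2: rhs = 15, matching y values: none (0 points).
  x = 3: rhs = 16, matching y values: 4, 15 (2 points).
  x = 4: rhs = 16, matching y values: 4, 15 (2 points).
  x = 5: rhs = 2, matching y values: none (0 points).
  x = 6: rhs = 18, matching y values: none (0 points).
  x = 7: rhs = 13, matching y values: none (0 points).
  x = 8: rhs = 12, matching y values: none (0 points).
  x = 9: rhs = 2, matching y values: none (0 points).
  x = 10: rhs = 8, matching y values: none (0 points).
  x = 11: rhs = 17, matching y values: 6, 13 (2 points).
  x = 12: rhs = 16, matching y values: 4, 15 (2 points).
  x = 13: rhs = 11, matching y values: 7, 12 (2 points).
  x = 14: rhs = 8, matching y values: none (0 points).
  x = 15: rhs = 13, matching y values: none (0 points).
  x = 16: rhs = 13, matching y values: none (0 points).
  x = 17: rhs = 14, matching y values: none (0 points).
  x = 18: rhs = 3, matching y values: none (0 points).
Total affine count: 14.
Full point count |E(F_19)| = 14 + 1 = 15.
Hasse bound: |15 − (19+1)| = |-5| = 5 ≤ 2√19 ≈ 8.7178 ✓.


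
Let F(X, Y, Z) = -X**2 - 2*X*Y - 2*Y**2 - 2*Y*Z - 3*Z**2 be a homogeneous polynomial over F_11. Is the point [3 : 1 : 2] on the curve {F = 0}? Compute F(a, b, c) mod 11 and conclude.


F(3,1,2) ≡ 0 (mod 11); P is on the curve.

Evaluate F(3, 1, 2) term-by-term (mod 11).
  -X**2 ↦ -1·9·1·1 = -9
  -2*X*Y ↦ -2·3·1·1 = -6
  -2*Y**2 ↦ -2·1·1·1 = -2
  -2*Y*Z ↦ -2·1·1·2 = -4
  -3*Z**2 ↦ -3·1·1·4 = -12
Sum: F(3, 1, 2) = (-9) + (-6) + (-2) + (-4) + (-12) = -33.
Reducing mod 11: -33 ≡ 0 (mod 11).
Since F(a, b, c) ≡ 0 (mod 11), P lies on the curve.


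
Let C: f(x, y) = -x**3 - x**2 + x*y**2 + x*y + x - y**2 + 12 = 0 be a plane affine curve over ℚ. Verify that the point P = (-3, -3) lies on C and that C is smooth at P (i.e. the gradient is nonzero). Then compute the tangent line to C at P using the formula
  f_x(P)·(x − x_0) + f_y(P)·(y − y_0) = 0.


Tangent line at P: -14*x + 21*y + 21 = 0.

Step 1: f(-3, -3) = 0, so P lies on C.
Step 2: partial derivatives
  f_x(x, y) = -3*x**2 - 2*x + y**2 + y + 1, f_y(x, y) = 2*x*y + x - 2*y.
  f_x(P) = -14, f_y(P) = 21 (gradient nonzero, so P is smooth).
Step 3: tangent line at P: -14·(x − -3) + 21·(y − -3) = 0.
Expanding: -14*x + 21*y + 21 = 0.


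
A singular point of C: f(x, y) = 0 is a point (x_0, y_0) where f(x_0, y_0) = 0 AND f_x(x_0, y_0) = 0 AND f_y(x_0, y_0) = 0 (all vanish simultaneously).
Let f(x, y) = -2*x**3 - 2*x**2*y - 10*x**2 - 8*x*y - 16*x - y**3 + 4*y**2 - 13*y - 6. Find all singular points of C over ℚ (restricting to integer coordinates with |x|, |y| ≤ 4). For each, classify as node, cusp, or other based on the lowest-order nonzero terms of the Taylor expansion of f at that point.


Singular points: {(-2, 1)}; classification: cusp.

Compute partial derivatives:
  f_x = -6*x**2 - 4*x*y - 20*x - 8*y - 16.
  f_y = -2*x**2 - 8*x - 3*y**2 + 8*y - 13.
Scan x_0 ∈ {−4, ..., 4}. For each x_0, f_y(x_0, y) is a polynomial in y; find its integer roots y ∈ {−4, ..., 4}, then test f_x and f at those candidates.
  x = -4: f_y(-4, y) = -3*y**2 + 8*y - 13; no integer root y with |y| ≤ 4.
  x = -3: f_y(-3, y) = -3*y**2 + 8*y - 7; no integer root y with |y| ≤ 4.
  x = -2: f_y(-2, y) = -3*y**2 + 8*y - 5; vanishes at y ∈ {1}. (-2, 1): f_x = 0, f = 0 — SINGULAR.
  x = -1: f_y(-1, y) = -3*y**2 + 8*y - 7; no integer root y with |y| ≤ 4.
  x = 0: f_y(0, y) = -3*y**2 + 8*y - 13; no integer root y with |y| ≤ 4.
  x = 1: f_y(1, y) = -3*y**2 + 8*y - 23; no integer root y with |y| ≤ 4.
  x = 2: f_y(2, y) = -3*y**2 + 8*y - 37; no integer root y with |y| ≤ 4.
  x = 3: f_y(3, y) = -3*y**2 + 8*y - 55; no integer root y with |y| ≤ 4.
  x = 4: f_y(4, y) = -3*y**2 + 8*y - 77; no integer root y with |y| ≤ 4.
Only singular point on the grid: (-2, 1).
Classify: substitute x = -2 + u, y = 1 + v and expand: f = -2*u**3 - 2*u**2*v - v**3 + v**2.
No constant or linear terms (consistent with a singular point). Quadratic part: v**2. Cubic part: -2*u**3 - 2*u**2*v - v**3.
The quadratic part v**2 is a perfect square, so there is a single (double) tangent line v = 0, i.e. y = 1. Restricting the cubic part to that line (v = 0) leaves -2*u**3 ≠ 0, so f is not divisible by v and the branch is v² ≈ 2*u**3 to lowest order — this is a cusp.
Classification: cusp.


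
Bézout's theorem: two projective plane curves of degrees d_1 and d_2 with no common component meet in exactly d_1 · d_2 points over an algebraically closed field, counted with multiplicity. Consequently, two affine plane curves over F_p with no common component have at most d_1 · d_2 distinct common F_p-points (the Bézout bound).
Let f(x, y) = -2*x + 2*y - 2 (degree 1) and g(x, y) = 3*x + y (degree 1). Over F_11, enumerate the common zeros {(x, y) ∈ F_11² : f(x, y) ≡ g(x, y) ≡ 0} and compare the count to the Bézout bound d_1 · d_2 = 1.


Common zeros: {(8, 9)}; count = 1; Bézout bound = 1.

deg(f) = 1, deg(g) = 1, so Bézout bound = 1.
Scan x ∈ F_11. For each x, list the y ∈ F_11 with f(x, y) ≡ 0 and those with g(x, y) ≡ 0 (mod 11); the common zeros in that column are the intersection.
  x = 0: f ≡ 0 at y ∈ {1}; g ≡ 0 at y ∈ {0}; common: ∅.
  x = 1: f ≡ 0 at y ∈ {2}; g ≡ 0 at y ∈ {8}; common: ∅.
  x = 2: f ≡ 0 at y ∈ {3}; g ≡ 0 at y ∈ {5}; common: ∅.
  x = 3: f ≡ 0 at y ∈ {4}; g ≡ 0 at y ∈ {2}; common: ∅.
  x = 4: f ≡ 0 at y ∈ {5}; g ≡ 0 at y ∈ {10}; common: ∅.
  x = 5: f ≡ 0 at y ∈ {6}; g ≡ 0 at y ∈ {7}; common: ∅.
  x = 6: f ≡ 0 at y ∈ {7}; g ≡ 0 at y ∈ {4}; common: ∅.
  x = 7: f ≡ 0 at y ∈ {8}; g ≡ 0 at y ∈ {1}; common: ∅.
  x = 8: f ≡ 0 at y ∈ {9}; g ≡ 0 at y ∈ {9}; common: {9}.
  x = 9: f ≡ 0 at y ∈ {10}; g ≡ 0 at y ∈ {6}; common: ∅.
  x = 10: f ≡ 0 at y ∈ {0}; g ≡ 0 at y ∈ {3}; common: ∅.
Collecting: common zeros = {(8, 9)}, so the count is 1.
Comparison with the Bézout bound: 1 ≤ 1 = deg(f)·deg(g), as expected for curves with no common component (the bound is attained).


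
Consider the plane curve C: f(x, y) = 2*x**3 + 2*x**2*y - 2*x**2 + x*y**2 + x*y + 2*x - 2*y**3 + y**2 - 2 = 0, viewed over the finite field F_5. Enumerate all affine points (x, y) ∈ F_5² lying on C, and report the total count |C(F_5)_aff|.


Affine F_5-points: {(1, 0), (2, 0), (2, 4), (3, 0), (3, 3), (3, 4)}; count = 6.

For each of the 25 pairs (x, y) ∈ F_5², evaluate f(x, y) mod 5. Record the zeros.
  x = 0: [0↦3, 1↦2, 2↦1, 3↦3, 4↦1]  zeros at y ∈ ∅
  x = 1: [0↦0, 1↦3, 2↦3, 3↦3, 4↦1]  zeros at y ∈ {0}
  x = 2: [0↦0, 1↦1, 2↦1, 3↦3, 4↦0]  zeros at y ∈ {0, 4}
  x = 3: [0↦0, 1↦3, 2↦2, 3↦0, 4↦0]  zeros at y ∈ {0, 3, 4}
  x = 4: [0↦2, 1↦1, 2↦3, 3↦1, 4↦3]  zeros at y ∈ ∅
Collecting zeros: affine points = {(1, 0), (2, 0), (2, 4), (3, 0), (3, 3), (3, 4)}.
Total count |C(F_5)_aff| = 6.


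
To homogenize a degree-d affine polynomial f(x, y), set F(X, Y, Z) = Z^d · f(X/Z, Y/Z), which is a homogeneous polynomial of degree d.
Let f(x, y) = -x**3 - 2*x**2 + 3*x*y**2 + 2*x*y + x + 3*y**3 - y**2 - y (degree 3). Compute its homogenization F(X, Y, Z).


F(X, Y, Z) = -X**3 - 2*X**2*Z + 3*X*Y**2 + 2*X*Y*Z + X*Z**2 + 3*Y**3 - Y**2*Z - Y*Z**2

deg(f) = 3.
Substitute x = X/Z, y = Y/Z into f, then multiply by Z^3.
  monomial -1·x^3·y^0 ↦ -1·X^3·Y^0·Z^0.
  monomial -2·x^2·y^0 ↦ -2·X^2·Y^0·Z^1.
  monomial 3·x^1·y^2 ↦ 3·X^1·Y^2·Z^0.
  monomial 2·x^1·y^1 ↦ 2·X^1·Y^1·Z^1.
  monomial 1·x^1·y^0 ↦ 1·X^1·Y^0·Z^2.
  monomial 3·x^0·y^3 ↦ 3·X^0·Y^3·Z^0.
  monomial -1·x^0·y^2 ↦ -1·X^0·Y^2·Z^1.
  monomial -1·x^0·y^1 ↦ -1·X^0·Y^1·Z^2.
Collecting: F(X, Y, Z) = -X**3 - 2*X**2*Z + 3*X*Y**2 + 2*X*Y*Z + X*Z**2 + 3*Y**3 - Y**2*Z - Y*Z**2.


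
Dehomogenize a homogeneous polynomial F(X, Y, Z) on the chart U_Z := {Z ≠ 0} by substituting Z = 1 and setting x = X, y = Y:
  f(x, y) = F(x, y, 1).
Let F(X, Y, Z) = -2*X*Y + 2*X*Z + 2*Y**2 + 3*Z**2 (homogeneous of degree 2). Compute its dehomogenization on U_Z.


f(x, y) = -2*x*y + 2*x + 2*y**2 + 3

On U_Z we set Z = 1. Each monomial c·X^i·Y^j·Z^k in F becomes c·x^i·y^j·1^k = c·x^i·y^j.
Substituting Z = 1: F(X, Y, 1) = -2*x*y + 2*x + 2*y**2 + 3.
Note: deg(f) ≤ deg(F) = 2; strict inequality happens when F is divisible by Z (lost terms).


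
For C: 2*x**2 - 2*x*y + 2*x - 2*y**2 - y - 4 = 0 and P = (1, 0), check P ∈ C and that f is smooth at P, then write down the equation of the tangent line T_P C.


Tangent line at P: 6*x - 3*y - 6 = 0.

Step 1: f(1, 0) = 0, so P lies on C.
Step 2: partial derivatives
  f_x(x, y) = 4*x - 2*y + 2, f_y(x, y) = -2*x - 4*y - 1.
  f_x(P) = 6, f_y(P) = -3 (gradient nonzero, so P is smooth).
Step 3: tangent line at P: 6·(x − 1) + -3·(y − 0) = 0.
Expanding: 6*x - 3*y - 6 = 0.


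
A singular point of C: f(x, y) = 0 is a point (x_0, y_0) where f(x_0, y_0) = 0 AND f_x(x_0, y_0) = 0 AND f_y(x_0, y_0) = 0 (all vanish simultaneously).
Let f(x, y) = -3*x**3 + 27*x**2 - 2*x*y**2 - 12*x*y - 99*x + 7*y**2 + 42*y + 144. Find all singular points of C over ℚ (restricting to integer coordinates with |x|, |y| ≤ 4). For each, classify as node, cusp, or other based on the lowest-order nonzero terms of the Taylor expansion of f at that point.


Singular points: {(3, -3)}; classification: cusp.

Compute partial derivatives:
  f_x = -9*x**2 + 54*x - 2*y**2 - 12*y - 99.
  f_y = -4*x*y - 12*x + 14*y + 42.
Scan x_0 ∈ {−4, ..., 4}. For each x_0, f_y(x_0, y) is a polynomial in y; find its integer roots y ∈ {−4, ..., 4}, then test f_x and f at those candidates.
  x = -4: f_y(-4, y) = 30*y + 90; vanishes at y ∈ {-3}. (-4, -3): f_x = -441 ≠ 0.
  x = -3: f_y(-3, y) = 26*y + 78; vanishes at y ∈ {-3}. (-3, -3): f_x = -324 ≠ 0.
  x = -2: f_y(-2, y) = 22*y + 66; vanishes at y ∈ {-3}. (-2, -3): f_x = -225 ≠ 0.
  x = -1: f_y(-1, y) = 18*y + 54; vanishes at y ∈ {-3}. (-1, -3): f_x = -144 ≠ 0.
  x = 0: f_y(0, y) = 14*y + 42; vanishes at y ∈ {-3}. (0, -3): f_x = -81 ≠ 0.
  x = 1: f_y(1, y) = 10*y + 30; vanishes at y ∈ {-3}. (1, -3): f_x = -36 ≠ 0.
  x = 2: f_y(2, y) = 6*y + 18; vanishes at y ∈ {-3}. (2, -3): f_x = -9 ≠ 0.
  x = 3: f_y(3, y) = 2*y + 6; vanishes at y ∈ {-3}. (3, -3): f_x = 0, f = 0 — SINGULAR.
  x = 4: f_y(4, y) = -2*y - 6; vanishes at y ∈ {-3}. (4, -3): f_x = -9 ≠ 0.
Only singular point on the grid: (3, -3).
Classify: substitute x = 3 + u, y = -3 + v and expand: f = -3*u**3 - 2*u*v**2 + v**2.
No constant or linear terms (consistent with a singular point). Quadratic part: v**2. Cubic part: -3*u**3 - 2*u*v**2.
The quadratic part v**2 is a perfect square, so there is a single (double) tangent line v = 0, i.e. y = -3. Restricting the cubic part to that line (v = 0) leaves -3*u**3 ≠ 0, so f is not divisible by v and the branch is v² ≈ 3*u**3 to lowest order — this is a cusp.
Classification: cusp.


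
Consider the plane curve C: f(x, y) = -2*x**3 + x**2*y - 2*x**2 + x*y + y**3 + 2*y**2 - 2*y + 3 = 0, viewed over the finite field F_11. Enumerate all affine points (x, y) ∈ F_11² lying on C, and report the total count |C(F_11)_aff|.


Affine F_11-points: {(0, 8), (1, 3), (1, 7), (1, 10), (3, 2), (4, 4), (4, 8), (5, 0), (6, 7), (7, 0), (9, 0), (9, 9), (10, 8)}; count = 13.

For each of the 121 pairs (x, y) ∈ F_11², evaluate f(x, y) mod 11. Record the zeros.
  x = 0: [0↦3, 1↦4, 2↦4, 3↦9, 4↦3, 5↦3, 6↦4, 7↦1, 8↦0, 9↦7, 10↦6]  zeros at y ∈ {8}
  x = 1: [0↦10, 1↦2, 2↦4, 3↦0, 4↦7, 5↦9, 6↦1, 7↦0, 8↦1, 9↦10, 10↦0]  zeros at y ∈ {3, 7, 10}
  x = 2: [0↦1, 1↦8, 2↦3, 3↦3, 4↦3, 5↦9, 6↦5, 7↦8, 8↦2, 9↦4, 10↦9]  zeros at y ∈ ∅
  x = 3: [0↦8, 1↦10, 2↦0, 3↦6, 4↦1, 5↦2, 6↦4, 7↦2, 8↦2, 9↦10, 10↦10]  zeros at y ∈ {2}
  x = 4: [0↦8, 1↦7, 2↦5, 3↦8, 4↦0, 5↦9, 6↦8, 7↦3, 8↦0, 9↦5, 10↦2]  zeros at y ∈ {4, 8}
  x = 5: [0↦0, 1↦9, 2↦6, 3↦8, 4↦10, 5↦7, 6↦5, 7↦10, 8↦6, 9↦10, 10↦6]  zeros at y ∈ {0}
  x = 6: [0↦5, 1↦4, 2↦2, 3↦5, 4↦8, 5↦6, 6↦5, 7↦0, 8↦8, 9↦2, 10↦10]  zeros at y ∈ {7}
  x = 7: [0↦0, 1↦2, 2↦3, 3↦9, 4↦4, 5↦5, 6↦7, 7↦5, 8↦5, 9↦2, 10↦2]  zeros at y ∈ {0}
  x = 8: [0↦6, 1↦2, 2↦8, 3↦8, 4↦8, 5↦3, 6↦10, 7↦2, 8↦7, 9↦9, 10↦3]  zeros at y ∈ ∅
  x = 9: [0↦0, 1↦3, 2↦5, 3↦1, 4↦8, 5↦10, 6↦2, 7↦1, 8↦2, 9↦0, 10↦1]  zeros at y ∈ {0, 9}
  x = 10: [0↦3, 1↦4, 2↦4, 3↦9, 4↦3, 5↦3, 6↦4, 7↦1, 8↦0, 9↦7, 10↦6]  zeros at y ∈ {8}
Collecting zeros: affine points = {(0, 8), (1, 3), (1, 7), (1, 10), (3, 2), (4, 4), (4, 8), (5, 0), (6, 7), (7, 0), (9, 0), (9, 9), (10, 8)}.
Total count |C(F_11)_aff| = 13.


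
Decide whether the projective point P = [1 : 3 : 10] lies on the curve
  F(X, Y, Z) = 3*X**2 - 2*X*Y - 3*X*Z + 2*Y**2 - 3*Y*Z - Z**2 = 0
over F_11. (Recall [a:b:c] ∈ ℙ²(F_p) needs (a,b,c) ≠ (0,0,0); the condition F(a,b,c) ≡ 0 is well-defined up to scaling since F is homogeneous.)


F(1,3,10) ≡ 4 (mod 11); P is NOT on the curve.

Evaluate F(1, 3, 10) term-by-term (mod 11).
  3*X**2 ↦ 3·1·1·1 = 3
  -2*X*Y ↦ -2·1·3·1 = -6
  -3*X*Z ↦ -3·1·1·10 = -30
  2*Y**2 ↦ 2·1·9·1 = 18
  -3*Y*Z ↦ -3·1·3·10 = -90
  -Z**2 ↦ -1·1·1·100 = -100
Sum: F(1, 3, 10) = (3) + (-6) + (-30) + (18) + (-90) + (-100) = -205.
Reducing mod 11: -205 ≡ 4 (mod 11).
Since F(a, b, c) ≡ 4 ≠ 0 (mod 11), P does NOT lie on the curve.


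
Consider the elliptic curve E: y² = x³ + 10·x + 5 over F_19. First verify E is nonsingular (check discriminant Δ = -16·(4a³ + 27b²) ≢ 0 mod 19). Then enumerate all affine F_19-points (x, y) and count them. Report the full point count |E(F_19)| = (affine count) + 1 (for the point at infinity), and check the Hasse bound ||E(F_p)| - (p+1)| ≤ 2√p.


Affine points = {(0, 9), (0, 10), (1, 4), (1, 15), (3, 9), (3, 10), (5, 3), (5, 16), (7, 0), (9, 8), (9, 11), (14, 1), (14, 18), (16, 9), (16, 10)}; affine count = 15; |E(F_19)| = 16.

Discriminant check: Δ ∝ 4a³ + 27b² = 4·10³ + 27·5² = 4·1000 + 27·25 ≡ 1 (mod 19). Nonzero ⇒ E is nonsingular.
For each x ∈ F_19, compute rhs = x³ + 10·x + 5 mod 19, then count y ∈ F_19 with y² ≡ rhs.
  x = 0: rhs = 5, matching y values: 9, 10 (2 points).
  x = 1: rhs = 16, matching y values: 4, 15 (2 points).
  x = 2: rhs = 14, matching y values: none (0 points).
  x = 3: rhs = 5, matching y values: 9, 10 (2 points).
  x = 4: rhs = 14, matching y values: none (0 points).
  x = 5: rhs = 9, matching y values: 3, 16 (2 points).
  x = 6: rhs = 15, matching y values: none (0 points).
  x = 7: rhs = 0, matching y values: 0 (1 points).
  x = 8: rhs = 8, matching y values: none (0 points).
  x = 9: rhs = 7, matching y values: 8, 11 (2 points).
  x = 10: rhs = 3, matching y values: none (0 points).
  x = 11: rhs = 2, matching y values: none (0 points).
  x = 12: rhs = 10, matching y values: none (0 points).
  x = 13: rhs = 14, matching y values: none (0 points).
  x = 14: rhs = 1, matching y values: 1, 18 (2 points).
  x = 15: rhs = 15, matching y values: none (0 points).
  x = 16: rhs = 5, matching y values: 9, 10 (2 points).
  x = 17: rhs = 15, matching y values: none (0 points).
  x = 18: rhs = 13, matching y values: none (0 points).
Total affine count: 15.
Full point count |E(F_19)| = 15 + 1 = 16.
Hasse bound: |16 − (19+1)| = |-4| = 4 ≤ 2√19 ≈ 8.7178 ✓.


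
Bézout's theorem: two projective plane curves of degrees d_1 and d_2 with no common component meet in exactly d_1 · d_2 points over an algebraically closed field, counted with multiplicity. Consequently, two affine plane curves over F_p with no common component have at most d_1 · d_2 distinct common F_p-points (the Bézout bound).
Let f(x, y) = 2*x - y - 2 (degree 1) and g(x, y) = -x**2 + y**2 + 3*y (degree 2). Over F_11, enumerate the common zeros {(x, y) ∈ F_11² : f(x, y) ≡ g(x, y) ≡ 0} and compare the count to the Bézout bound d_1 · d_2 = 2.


Common zeros: ∅; count = 0; Bézout bound = 2.

deg(f) = 1, deg(g) = 2, so Bézout bound = 2.
Scan x ∈ F_11. For each x, list the y ∈ F_11 with f(x, y) ≡ 0 and those with g(x, y) ≡ 0 (mod 11); the common zeros in that column are the intersection.
  x = 0: f ≡ 0 at y ∈ {9}; g ≡ 0 at y ∈ {0, 8}; common: ∅.
  x = 1: f ≡ 0 at y ∈ {0}; g ≡ 0 at y ∈ ∅; common: ∅.
  x = 2: f ≡ 0 at y ∈ {2}; g ≡ 0 at y ∈ {1, 7}; common: ∅.
  x = 3: f ≡ 0 at y ∈ {4}; g ≡ 0 at y ∈ {9, 10}; common: ∅.
  x = 4: f ≡ 0 at y ∈ {6}; g ≡ 0 at y ∈ ∅; common: ∅.
  x = 5: f ≡ 0 at y ∈ {8}; g ≡ 0 at y ∈ ∅; common: ∅.
  x = 6: f ≡ 0 at y ∈ {10}; g ≡ 0 at y ∈ ∅; common: ∅.
  x = 7: f ≡ 0 at y ∈ {1}; g ≡ 0 at y ∈ ∅; common: ∅.
  x = 8: f ≡ 0 at y ∈ {3}; g ≡ 0 at y ∈ {9, 10}; common: ∅.
  x = 9: f ≡ 0 at y ∈ {5}; g ≡ 0 at y ∈ {1, 7}; common: ∅.
  x = 10: f ≡ 0 at y ∈ {7}; g ≡ 0 at y ∈ ∅; common: ∅.
Collecting: common zeros = ∅, so the count is 0.
Comparison with the Bézout bound: 0 ≤ 2 = deg(f)·deg(g), as expected for curves with no common component (the affine F_11-count falls short of the bound because intersections may lie at infinity, over extension fields, or carry multiplicity).


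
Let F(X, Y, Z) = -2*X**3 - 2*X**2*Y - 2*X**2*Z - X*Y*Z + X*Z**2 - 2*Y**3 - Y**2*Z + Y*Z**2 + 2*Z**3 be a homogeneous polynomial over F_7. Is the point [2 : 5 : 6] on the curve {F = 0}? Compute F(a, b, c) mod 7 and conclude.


F(2,5,6) ≡ 1 (mod 7); P is NOT on the curve.

Evaluate F(2, 5, 6) term-by-term (mod 7).
  -2*X**3 ↦ -2·8·1·1 = -16
  -2*X**2*Y ↦ -2·4·5·1 = -40
  -2*X**2*Z ↦ -2·4·1·6 = -48
  -X*Y*Z ↦ -1·2·5·6 = -60
  X*Z**2 ↦ 1·2·1·36 = 72
  -2*Y**3 ↦ -2·1·125·1 = -250
  -Y**2*Z ↦ -1·1·25·6 = -150
  Y*Z**2 ↦ 1·1·5·36 = 180
  2*Z**3 ↦ 2·1·1·216 = 432
Sum: F(2, 5, 6) = (-16) + (-40) + (-48) + (-60) + (72) + (-250) + (-150) + (180) + (432) = 120.
Reducing mod 7: 120 ≡ 1 (mod 7).
Since F(a, b, c) ≡ 1 ≠ 0 (mod 7), P does NOT lie on the curve.


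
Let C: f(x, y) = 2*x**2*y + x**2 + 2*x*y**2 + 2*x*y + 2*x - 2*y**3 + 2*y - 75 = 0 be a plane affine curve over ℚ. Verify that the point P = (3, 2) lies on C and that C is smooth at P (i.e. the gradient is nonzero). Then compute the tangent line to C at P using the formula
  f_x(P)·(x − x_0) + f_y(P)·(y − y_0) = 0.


Tangent line at P: 44*x + 26*y - 184 = 0.

Step 1: f(3, 2) = 0, so P lies on C.
Step 2: partial derivatives
  f_x(x, y) = 4*x*y + 2*x + 2*y**2 + 2*y + 2, f_y(x, y) = 2*x**2 + 4*x*y + 2*x - 6*y**2 + 2.
  f_x(P) = 44, f_y(P) = 26 (gradient nonzero, so P is smooth).
Step 3: tangent line at P: 44·(x − 3) + 26·(y − 2) = 0.
Expanding: 44*x + 26*y - 184 = 0.


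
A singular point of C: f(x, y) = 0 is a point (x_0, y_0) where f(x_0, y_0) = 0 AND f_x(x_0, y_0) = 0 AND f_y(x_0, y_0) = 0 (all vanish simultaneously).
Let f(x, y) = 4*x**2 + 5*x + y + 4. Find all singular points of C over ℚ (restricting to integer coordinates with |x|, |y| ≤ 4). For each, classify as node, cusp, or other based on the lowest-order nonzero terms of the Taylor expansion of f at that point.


No singular points in the scanned grid; C is smooth there.

Compute partial derivatives:
  f_x = 8*x + 5.
  f_y = 1.
f_y = 1 is a nonzero constant, so f_y never vanishes: no point (x, y) can satisfy f = f_x = f_y = 0. In particular no (x, y) ∈ {−4, ..., 4}² is singular; the curve is smooth.


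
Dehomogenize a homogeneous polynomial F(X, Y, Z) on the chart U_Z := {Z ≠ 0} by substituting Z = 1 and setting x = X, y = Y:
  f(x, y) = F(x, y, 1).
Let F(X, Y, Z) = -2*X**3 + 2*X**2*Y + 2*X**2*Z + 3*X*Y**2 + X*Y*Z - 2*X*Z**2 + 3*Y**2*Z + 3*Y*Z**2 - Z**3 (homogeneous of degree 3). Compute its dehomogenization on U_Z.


f(x, y) = -2*x**3 + 2*x**2*y + 2*x**2 + 3*x*y**2 + x*y - 2*x + 3*y**2 + 3*y - 1

On U_Z we set Z = 1. Each monomial c·X^i·Y^j·Z^k in F becomes c·x^i·y^j·1^k = c·x^i·y^j.
Substituting Z = 1: F(X, Y, 1) = -2*x**3 + 2*x**2*y + 2*x**2 + 3*x*y**2 + x*y - 2*x + 3*y**2 + 3*y - 1.
Note: deg(f) ≤ deg(F) = 3; strict inequality happens when F is divisible by Z (lost terms).


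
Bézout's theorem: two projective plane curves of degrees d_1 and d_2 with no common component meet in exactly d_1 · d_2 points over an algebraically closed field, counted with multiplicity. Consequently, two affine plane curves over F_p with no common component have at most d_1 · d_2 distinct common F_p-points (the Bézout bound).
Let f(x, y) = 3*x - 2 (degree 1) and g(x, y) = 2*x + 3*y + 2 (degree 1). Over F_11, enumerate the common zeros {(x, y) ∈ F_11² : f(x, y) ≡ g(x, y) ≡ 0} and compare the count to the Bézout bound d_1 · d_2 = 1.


Common zeros: {(8, 5)}; count = 1; Bézout bound = 1.

deg(f) = 1, deg(g) = 1, so Bézout bound = 1.
Scan x ∈ F_11. For each x, list the y ∈ F_11 with f(x, y) ≡ 0 and those with g(x, y) ≡ 0 (mod 11); the common zeros in that column are the intersection.
  x = 0: f ≡ 0 at y ∈ ∅; g ≡ 0 at y ∈ {3}; common: ∅.
  x = 1: f ≡ 0 at y ∈ ∅; g ≡ 0 at y ∈ {6}; common: ∅.
  x = 2: f ≡ 0 at y ∈ ∅; g ≡ 0 at y ∈ {9}; common: ∅.
  x = 3: f ≡ 0 at y ∈ ∅; g ≡ 0 at y ∈ {1}; common: ∅.
  x = 4: f ≡ 0 at y ∈ ∅; g ≡ 0 at y ∈ {4}; common: ∅.
  x = 5: f ≡ 0 at y ∈ ∅; g ≡ 0 at y ∈ {7}; common: ∅.
  x = 6: f ≡ 0 at y ∈ ∅; g ≡ 0 at y ∈ {10}; common: ∅.
  x = 7: f ≡ 0 at y ∈ ∅; g ≡ 0 at y ∈ {2}; common: ∅.
  x = 8: f ≡ 0 at y ∈ {0, 1, 2, 3, 4, 5, 6, 7, 8, 9, 10}; g ≡ 0 at y ∈ {5}; common: {5}.
  x = 9: f ≡ 0 at y ∈ ∅; g ≡ 0 at y ∈ {8}; common: ∅.
  x = 10: f ≡ 0 at y ∈ ∅; g ≡ 0 at y ∈ {0}; common: ∅.
Collecting: common zeros = {(8, 5)}, so the count is 1.
Comparison with the Bézout bound: 1 ≤ 1 = deg(f)·deg(g), as expected for curves with no common component (the bound is attained).


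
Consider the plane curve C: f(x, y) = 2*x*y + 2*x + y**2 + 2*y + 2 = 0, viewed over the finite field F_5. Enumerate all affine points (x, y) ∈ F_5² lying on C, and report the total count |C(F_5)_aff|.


Affine F_5-points: {(0, 1), (0, 2), (1, 3), (4, 0)}; count = 4.

For each of the 25 pairs (x, y) ∈ F_5², evaluate f(x, y) mod 5. Record the zeros.
  x = 0: [0↦2, 1↦0, 2↦0, 3↦2, 4↦1]  zeros at y ∈ {1, 2}
  x = 1: [0↦4, 1↦4, 2↦1, 3↦0, 4↦1]  zeros at y ∈ {3}
  x = 2: [0↦1, 1↦3, 2↦2, 3↦3, 4↦1]  zeros at y ∈ ∅
  x = 3: [0↦3, 1↦2, 2↦3, 3↦1, 4↦1]  zeros at y ∈ ∅
  x = 4: [0↦0, 1↦1, 2↦4, 3↦4, 4↦1]  zeros at y ∈ {0}
Collecting zeros: affine points = {(0, 1), (0, 2), (1, 3), (4, 0)}.
Total count |C(F_5)_aff| = 4.


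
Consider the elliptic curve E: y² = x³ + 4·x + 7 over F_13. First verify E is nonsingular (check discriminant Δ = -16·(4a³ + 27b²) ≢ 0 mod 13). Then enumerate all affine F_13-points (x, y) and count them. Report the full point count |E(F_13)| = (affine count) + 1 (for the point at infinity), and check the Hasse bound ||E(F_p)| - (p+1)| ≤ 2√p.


Affine points = {(1, 5), (1, 8), (2, 6), (2, 7), (4, 3), (4, 10), (5, 3), (5, 10), (6, 0), (7, 1), (7, 12), (11, 2), (11, 11)}; affine count = 13; |E(F_13)| = 14.

Discriminant check: Δ ∝ 4a³ + 27b² = 4·4³ + 27·7² = 4·64 + 27·49 ≡ 6 (mod 13). Nonzero ⇒ E is nonsingular.
For each x ∈ F_13, compute rhs = x³ + 4·x + 7 mod 13, then count y ∈ F_13 with y² ≡ rhs.
  x = 0: rhs = 7, matching y values: none (0 points).
  x = 1: rhs = 12, matching y values: 5, 8 (2 points).
  x = 2: rhs = 10, matching y values: 6, 7 (2 points).
  x = 3: rhs = 7, matching y values: none (0 points).
  x = 4: rhs = 9, matching y values: 3, 10 (2 points).
  x = 5: rhs = 9, matching y values: 3, 10 (2 points).
  x = 6: rhs = 0, matching y values: 0 (1 points).
  x = 7: rhs = 1, matching y values: 1, 12 (2 points).
  x = 8: rhs = 5, matching y values: none (0 points).
  x = 9: rhs = 5, matching y values: none (0 points).
  x = 10: rhs = 7, matching y values: none (0 points).
  x = 11: rhs = 4, matching y values: 2, 11 (2 points).
  x = 12: rhs = 2, matching y values: none (0 points).
Total affine count: 13.
Full point count |E(F_13)| = 13 + 1 = 14.
Hasse bound: |14 − (13+1)| = |0| = 0 ≤ 2√13 ≈ 7.2111 ✓.


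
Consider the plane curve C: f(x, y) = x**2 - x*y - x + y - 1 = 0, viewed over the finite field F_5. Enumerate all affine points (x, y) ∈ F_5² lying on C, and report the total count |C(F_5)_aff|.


Affine F_5-points: {(0, 1), (2, 1), (3, 0), (4, 2)}; count = 4.

For each of the 25 pairs (x, y) ∈ F_5², evaluate f(x, y) mod 5. Record the zeros.
  x = 0: [0↦4, 1↦0, 2↦1, 3↦2, 4↦3]  zeros at y ∈ {1}
  x = 1: [0↦4, 1↦4, 2↦4, 3↦4, 4↦4]  zeros at y ∈ ∅
  x = 2: [0↦1, 1↦0, 2↦4, 3↦3, 4↦2]  zeros at y ∈ {1}
  x = 3: [0↦0, 1↦3, 2↦1, 3↦4, 4↦2]  zeros at y ∈ {0}
  x = 4: [0↦1, 1↦3, 2↦0, 3↦2, 4↦4]  zeros at y ∈ {2}
Collecting zeros: affine points = {(0, 1), (2, 1), (3, 0), (4, 2)}.
Total count |C(F_5)_aff| = 4.


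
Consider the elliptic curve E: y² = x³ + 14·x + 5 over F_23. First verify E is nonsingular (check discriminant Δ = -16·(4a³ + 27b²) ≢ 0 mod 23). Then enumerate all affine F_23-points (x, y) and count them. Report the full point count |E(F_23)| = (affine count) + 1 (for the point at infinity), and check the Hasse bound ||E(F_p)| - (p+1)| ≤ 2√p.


Affine points = {(2, 8), (2, 15), (5, 4), (5, 19), (6, 11), (6, 12), (7, 3), (7, 20), (8, 10), (8, 13), (9, 3), (9, 20), (10, 8), (10, 15), (11, 8), (11, 15), (14, 1), (14, 22), (15, 5), (15, 18), (16, 1), (16, 22), (17, 2), (17, 21), (19, 0), (22, 6), (22, 17)}; affine count = 27; |E(F_23)| = 28.

Discriminant check: Δ ∝ 4a³ + 27b² = 4·14³ + 27·5² = 4·2744 + 27·25 ≡ 13 (mod 23). Nonzero ⇒ E is nonsingular.
For each x ∈ F_23, compute rhs = x³ + 14·x + 5 mod 23, then count y ∈ F_23 with y² ≡ rhs.
  x = 0: rhs = 5, matching y values: none (0 points).
  x = 1: rhs = 20, matching y values: none (0 points).
  x = 2: rhs = 18, matching y values: 8, 15 (2 points).
  x = 3: rhs = 5, matching y values: none (0 points).
  x = 4: rhs = 10, matching y values: none (0 points).
  x = 5: rhs = 16, matching y values: 4, 19 (2 points).
  x = 6: rhs = 6, matching y values: 11, 12 (2 points).
  x = 7: rhs = 9, matching y values: 3, 20 (2 points).
  x = 8: rhs = 8, matching y values: 10, 13 (2 points).
  x = 9: rhs = 9, matching y values: 3, 20 (2 points).
  x = 10: rhs = 18, matching y values: 8, 15 (2 points).
  x = 11: rhs = 18, matching y values: 8, 15 (2 points).
  x = 12: rhs = 15, matching y values: none (0 points).
  x = 13: rhs = 15, matching y values: none (0 points).
  x = 14: rhs = 1, matching y values: 1, 22 (2 points).
  x = 15: rhs = 2, matching y values: 5, 18 (2 points).
  x = 16: rhs = 1, matching y values: 1, 22 (2 points).
  x = 17: rhs = 4, matching y values: 2, 21 (2 points).
  x = 18: rhs = 17, matching y values: none (0 points).
  x = 19: rhs = 0, matching y values: 0 (1 points).
  x = 20: rhs = 5, matching y values: none (0 points).
  x = 21: rhs = 15, matching y values: none (0 points).
  x = 22: rhs = 13, matching y values: 6, 17 (2 points).
Total affine count: 27.
Full point count |E(F_23)| = 27 + 1 = 28.
Hasse bound: |28 − (23+1)| = |4| = 4 ≤ 2√23 ≈ 9.5917 ✓.


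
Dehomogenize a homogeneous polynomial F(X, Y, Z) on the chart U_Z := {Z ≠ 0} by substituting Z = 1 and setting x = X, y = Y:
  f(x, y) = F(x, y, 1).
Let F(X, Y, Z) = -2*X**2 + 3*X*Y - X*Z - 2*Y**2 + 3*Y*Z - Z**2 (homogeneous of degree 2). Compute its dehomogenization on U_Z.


f(x, y) = -2*x**2 + 3*x*y - x - 2*y**2 + 3*y - 1

On U_Z we set Z = 1. Each monomial c·X^i·Y^j·Z^k in F becomes c·x^i·y^j·1^k = c·x^i·y^j.
Substituting Z = 1: F(X, Y, 1) = -2*x**2 + 3*x*y - x - 2*y**2 + 3*y - 1.
Note: deg(f) ≤ deg(F) = 2; strict inequality happens when F is divisible by Z (lost terms).


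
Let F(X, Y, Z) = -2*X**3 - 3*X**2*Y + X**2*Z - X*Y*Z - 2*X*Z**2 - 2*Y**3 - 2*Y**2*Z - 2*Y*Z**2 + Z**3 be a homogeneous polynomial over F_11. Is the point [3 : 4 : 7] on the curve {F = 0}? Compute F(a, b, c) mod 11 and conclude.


F(3,4,7) ≡ 2 (mod 11); P is NOT on the curve.

Evaluate F(3, 4, 7) term-by-term (mod 11).
  -2*X**3 ↦ -2·27·1·1 = -54
  -3*X**2*Y ↦ -3·9·4·1 = -108
  X**2*Z ↦ 1·9·1·7 = 63
  -X*Y*Z ↦ -1·3·4·7 = -84
  -2*X*Z**2 ↦ -2·3·1·49 = -294
  -2*Y**3 ↦ -2·1·64·1 = -128
  -2*Y**2*Z ↦ -2·1·16·7 = -224
  -2*Y*Z**2 ↦ -2·1·4·49 = -392
  Z**3 ↦ 1·1·1·343 = 343
Sum: F(3, 4, 7) = (-54) + (-108) + (63) + (-84) + (-294) + (-128) + (-224) + (-392) + (343) = -878.
Reducing mod 11: -878 ≡ 2 (mod 11).
Since F(a, b, c) ≡ 2 ≠ 0 (mod 11), P does NOT lie on the curve.


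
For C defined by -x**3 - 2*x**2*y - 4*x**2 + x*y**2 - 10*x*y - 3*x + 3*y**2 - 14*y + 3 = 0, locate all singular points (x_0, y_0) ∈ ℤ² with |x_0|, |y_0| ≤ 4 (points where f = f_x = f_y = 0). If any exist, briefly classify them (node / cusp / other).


Singular points: {(-2, 1)}; classification: cusp.

Compute partial derivatives:
  f_x = -3*x**2 - 4*x*y - 8*x + y**2 - 10*y - 3.
  f_y = -2*x**2 + 2*x*y - 10*x + 6*y - 14.
Scan x_0 ∈ {−4, ..., 4}. For each x_0, f_y(x_0, y) is a polynomial in y; find its integer roots y ∈ {−4, ..., 4}, then test f_x and f at those candidates.
  x = -4: f_y(-4, y) = -2*y - 6; vanishes at y ∈ {-3}. (-4, -3): f_x = -28 ≠ 0.
  x = -3: f_y(-3, y) = -2; no integer root y with |y| ≤ 4.
  x = -2: f_y(-2, y) = 2*y - 2; vanishes at y ∈ {1}. (-2, 1): f_x = 0, f = 0 — SINGULAR.
  x = -1: f_y(-1, y) = 4*y - 6; no integer root y with |y| ≤ 4.
  x = 0: f_y(0, y) = 6*y - 14; no integer root y with |y| ≤ 4.
  x = 1: f_y(1, y) = 8*y - 26; no integer root y with |y| ≤ 4.
  x = 2: f_y(2, y) = 10*y - 42; no integer root y with |y| ≤ 4.
  x = 3: f_y(3, y) = 12*y - 62; no integer root y with |y| ≤ 4.
  x = 4: f_y(4, y) = 14*y - 86; no integer root y with |y| ≤ 4.
Only singular point on the grid: (-2, 1).
Classify: substitute x = -2 + u, y = 1 + v and expand: f = -u**3 - 2*u**2*v + u*v**2 + v**2.
No constant or linear terms (consistent with a singular point). Quadratic part: v**2. Cubic part: -u**3 - 2*u**2*v + u*v**2.
The quadratic part v**2 is a perfect square, so there is a single (double) tangent line v = 0, i.e. y = 1. Restricting the cubic part to that line (v = 0) leaves -u**3 ≠ 0, so f is not divisible by v and the branch is v² ≈ u**3 to lowest order — this is a cusp.
Classification: cusp.
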